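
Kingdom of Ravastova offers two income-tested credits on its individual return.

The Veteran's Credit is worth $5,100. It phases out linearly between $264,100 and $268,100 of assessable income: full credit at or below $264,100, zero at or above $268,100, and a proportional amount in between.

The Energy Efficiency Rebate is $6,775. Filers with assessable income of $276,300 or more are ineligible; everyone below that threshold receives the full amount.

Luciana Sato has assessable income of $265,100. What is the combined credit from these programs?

$10,600

Veteran's Credit: $265,100 is $1,000 into a $4,000 phase-out range, leaving 3,000/4,000 of the credit: $5,100 × 3,000/4,000 = $3,825.
Energy Efficiency Rebate: $265,100 is below the $276,300 cutoff, so the full $6,775 applies.
Total: $3,825 + $6,775 = $10,600.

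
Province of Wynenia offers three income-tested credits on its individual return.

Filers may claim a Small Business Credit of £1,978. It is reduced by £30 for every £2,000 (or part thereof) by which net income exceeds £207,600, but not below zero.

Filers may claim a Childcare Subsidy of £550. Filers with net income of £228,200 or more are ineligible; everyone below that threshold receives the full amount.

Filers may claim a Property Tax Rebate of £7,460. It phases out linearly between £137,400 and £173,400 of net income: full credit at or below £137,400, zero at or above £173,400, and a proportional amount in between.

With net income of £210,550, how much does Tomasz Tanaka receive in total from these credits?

£2,468

Small Business Credit: income exceeds £207,600 by £2,950, which is 2 full-or-partial £2,000 increments; reduction = 2 × £30 = £60, leaving £1,918.
Childcare Subsidy: £210,550 is below the £228,200 cutoff, so the full £550 applies.
Property Tax Rebate: £210,550 is at or above £173,400, so the credit is £0.
Total: £1,918 + £550 + £0 = £2,468.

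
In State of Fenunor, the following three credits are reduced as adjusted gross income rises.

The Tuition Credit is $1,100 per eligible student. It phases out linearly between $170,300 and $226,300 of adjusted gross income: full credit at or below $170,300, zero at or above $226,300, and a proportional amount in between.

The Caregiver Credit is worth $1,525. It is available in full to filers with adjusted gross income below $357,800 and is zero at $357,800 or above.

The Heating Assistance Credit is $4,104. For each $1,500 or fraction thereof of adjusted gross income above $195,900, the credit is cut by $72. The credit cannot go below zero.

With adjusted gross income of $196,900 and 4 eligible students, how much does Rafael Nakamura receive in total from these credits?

$7,867

Tuition Credit: base = 4 × $1,100 = $4,400. $196,900 is $26,600 into a $56,000 phase-out range, leaving 29,400/56,000 of the credit: $4,400 × 29,400/56,000 = $2,310.
Caregiver Credit: $196,900 is below the $357,800 cutoff, so the full $1,525 applies.
Heating Assistance Credit: income exceeds $195,900 by $1,000, which is 1 full-or-partial $1,500 increment; reduction = 1 × $72 = $72, leaving $4,032.
Total: $2,310 + $1,525 + $4,032 = $7,867.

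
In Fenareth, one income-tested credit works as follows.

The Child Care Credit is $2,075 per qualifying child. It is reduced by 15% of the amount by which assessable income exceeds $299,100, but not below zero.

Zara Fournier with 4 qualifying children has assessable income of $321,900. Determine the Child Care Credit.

Child Care Credit: base = 4 × $2,075 = $8,300. 15% of the $22,800 excess over $299,100 is $3,420; credit = $8,300 − $3,420 = $4,880.

$4,880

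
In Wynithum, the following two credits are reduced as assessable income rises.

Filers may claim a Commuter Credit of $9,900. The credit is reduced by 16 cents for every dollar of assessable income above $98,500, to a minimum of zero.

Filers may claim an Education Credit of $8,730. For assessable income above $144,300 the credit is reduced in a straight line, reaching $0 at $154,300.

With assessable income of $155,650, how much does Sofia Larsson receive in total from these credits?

$756

Commuter Credit: 16% of the $57,150 excess over $98,500 is $9,144; credit = $9,900 − $9,144 = $756.
Education Credit: $155,650 is at or above $154,300, so the credit is $0.
Total: $756 + $0 = $756.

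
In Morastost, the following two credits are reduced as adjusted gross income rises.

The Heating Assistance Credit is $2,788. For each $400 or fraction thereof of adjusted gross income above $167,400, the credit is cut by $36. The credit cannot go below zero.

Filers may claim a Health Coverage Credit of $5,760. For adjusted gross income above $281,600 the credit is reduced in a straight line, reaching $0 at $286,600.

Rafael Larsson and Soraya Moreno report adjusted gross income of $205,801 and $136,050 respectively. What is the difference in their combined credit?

Rafael ($205,801): Heating Assistance Credit: income exceeds $167,400 by $38,401 → 97 increments × $36 = $3,492 ≥ base, so the credit is $0. Health Coverage Credit: $205,801 is at or below the $281,600 threshold, so the full $5,760 applies. total $0 + $5,760 = $5,760
Soraya ($136,050): Heating Assistance Credit: $136,050 is at or below the $167,400 threshold, so the full $2,788 applies. Health Coverage Credit: $136,050 is at or below the $281,600 threshold, so the full $5,760 applies. total $2,788 + $5,760 = $8,548
Difference: |$5,760 − $8,548| = $2,788.

$2,788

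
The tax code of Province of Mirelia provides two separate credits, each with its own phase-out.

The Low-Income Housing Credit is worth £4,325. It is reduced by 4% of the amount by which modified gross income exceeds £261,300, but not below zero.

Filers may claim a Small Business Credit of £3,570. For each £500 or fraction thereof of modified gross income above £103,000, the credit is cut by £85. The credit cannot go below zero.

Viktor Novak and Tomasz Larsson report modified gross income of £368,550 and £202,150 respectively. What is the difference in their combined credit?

£4,290

Viktor (£368,550): Low-Income Housing Credit: 4% of the £107,250 excess over £261,300 is £4,290; credit = £4,325 − £4,290 = £35. Small Business Credit: income exceeds £103,000 by £265,550 → 532 increments × £85 = £45,220 ≥ base, so the credit is £0. total £35 + £0 = £35
Tomasz (£202,150): Low-Income Housing Credit: £202,150 is at or below the £261,300 threshold, so the full £4,325 applies. Small Business Credit: income exceeds £103,000 by £99,150 → 199 increments × £85 = £16,915 ≥ base, so the credit is £0. total £4,325 + £0 = £4,325
Difference: |£35 − £4,325| = £4,290.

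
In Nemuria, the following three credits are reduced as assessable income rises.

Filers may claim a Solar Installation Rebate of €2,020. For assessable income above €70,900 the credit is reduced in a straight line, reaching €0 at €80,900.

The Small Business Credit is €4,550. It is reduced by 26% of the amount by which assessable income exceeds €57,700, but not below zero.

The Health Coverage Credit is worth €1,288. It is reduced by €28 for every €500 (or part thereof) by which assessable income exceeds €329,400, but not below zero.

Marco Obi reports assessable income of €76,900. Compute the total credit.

€2,096

Solar Installation Rebate: €76,900 is €6,000 into a €10,000 phase-out range, leaving 4,000/10,000 of the credit: €2,020 × 4,000/10,000 = €808.
Small Business Credit: 26% of the €19,200 excess over €57,700 is €4,992 ≥ base, so the credit is €0.
Health Coverage Credit: €76,900 is at or below the €329,400 threshold, so the full €1,288 applies.
Total: €808 + €0 + €1,288 = €2,096.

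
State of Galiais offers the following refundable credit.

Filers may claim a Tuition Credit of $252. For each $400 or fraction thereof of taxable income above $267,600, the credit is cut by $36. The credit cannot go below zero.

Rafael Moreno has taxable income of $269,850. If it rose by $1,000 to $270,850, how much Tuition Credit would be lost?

$36

At $269,850 — income exceeds $267,600 by $2,250, which is 6 full-or-partial $400 increments; reduction = 6 × $36 = $216, leaving $36.
At $270,850 — income exceeds $267,600 by $3,250 → 9 increments × $36 = $324 ≥ base, so the credit is $0.
Lost: $36 − $0 = $36.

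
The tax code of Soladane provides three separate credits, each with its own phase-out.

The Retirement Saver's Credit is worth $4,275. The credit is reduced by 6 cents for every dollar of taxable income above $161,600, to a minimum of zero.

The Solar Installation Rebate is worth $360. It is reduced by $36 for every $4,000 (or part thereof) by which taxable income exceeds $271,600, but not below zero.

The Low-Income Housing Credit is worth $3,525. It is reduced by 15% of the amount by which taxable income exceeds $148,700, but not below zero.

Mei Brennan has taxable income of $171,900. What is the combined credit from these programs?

Retirement Saver's Credit: 6% of the $10,300 excess over $161,600 is $618; credit = $4,275 − $618 = $3,657.
Solar Installation Rebate: $171,900 is at or below the $271,600 threshold, so the full $360 applies.
Low-Income Housing Credit: 15% of the $23,200 excess over $148,700 is $3,480; credit = $3,525 − $3,480 = $45.
Total: $3,657 + $360 + $45 = $4,062.

$4,062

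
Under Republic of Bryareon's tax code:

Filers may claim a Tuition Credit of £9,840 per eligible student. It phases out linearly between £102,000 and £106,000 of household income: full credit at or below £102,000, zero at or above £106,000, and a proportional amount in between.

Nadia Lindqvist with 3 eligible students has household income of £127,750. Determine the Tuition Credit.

Tuition Credit: base = 3 × £9,840 = £29,520. £127,750 is at or above £106,000, so the credit is £0.

£0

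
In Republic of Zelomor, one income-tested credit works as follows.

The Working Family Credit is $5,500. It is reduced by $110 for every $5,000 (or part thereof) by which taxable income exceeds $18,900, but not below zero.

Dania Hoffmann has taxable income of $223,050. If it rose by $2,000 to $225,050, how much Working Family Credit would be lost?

At $223,050 — income exceeds $18,900 by $204,150, which is 41 full-or-partial $5,000 increments; reduction = 41 × $110 = $4,510, leaving $990.
At $225,050 — income exceeds $18,900 by $206,150, which is 42 full-or-partial $5,000 increments; reduction = 42 × $110 = $4,620, leaving $880.
Lost: $990 − $880 = $110.

$110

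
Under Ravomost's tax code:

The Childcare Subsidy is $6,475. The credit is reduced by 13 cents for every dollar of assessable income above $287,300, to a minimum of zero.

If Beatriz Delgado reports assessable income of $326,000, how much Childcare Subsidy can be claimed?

$1,444

Childcare Subsidy: 13% of the $38,700 excess over $287,300 is $5,031; credit = $6,475 − $5,031 = $1,444.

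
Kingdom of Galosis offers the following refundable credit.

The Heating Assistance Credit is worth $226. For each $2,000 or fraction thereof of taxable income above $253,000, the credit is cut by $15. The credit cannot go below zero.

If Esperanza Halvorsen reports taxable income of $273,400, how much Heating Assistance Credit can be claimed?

$61

Heating Assistance Credit: income exceeds $253,000 by $20,400, which is 11 full-or-partial $2,000 increments; reduction = 11 × $15 = $165, leaving $61.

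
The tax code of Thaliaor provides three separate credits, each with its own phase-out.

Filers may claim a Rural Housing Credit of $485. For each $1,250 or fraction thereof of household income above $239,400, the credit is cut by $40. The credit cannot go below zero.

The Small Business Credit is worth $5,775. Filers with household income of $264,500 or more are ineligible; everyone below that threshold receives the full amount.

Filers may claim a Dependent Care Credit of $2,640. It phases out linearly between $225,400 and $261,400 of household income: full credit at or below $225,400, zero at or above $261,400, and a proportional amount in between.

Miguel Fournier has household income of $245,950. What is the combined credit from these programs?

Rural Housing Credit: income exceeds $239,400 by $6,550, which is 6 full-or-partial $1,250 increments; reduction = 6 × $40 = $240, leaving $245.
Small Business Credit: $245,950 is below the $264,500 cutoff, so the full $5,775 applies.
Dependent Care Credit: $245,950 is $20,550 into a $36,000 phase-out range, leaving 15,450/36,000 of the credit: $2,640 × 15,450/36,000 = $1,133.
Total: $245 + $5,775 + $1,133 = $7,153.

$7,153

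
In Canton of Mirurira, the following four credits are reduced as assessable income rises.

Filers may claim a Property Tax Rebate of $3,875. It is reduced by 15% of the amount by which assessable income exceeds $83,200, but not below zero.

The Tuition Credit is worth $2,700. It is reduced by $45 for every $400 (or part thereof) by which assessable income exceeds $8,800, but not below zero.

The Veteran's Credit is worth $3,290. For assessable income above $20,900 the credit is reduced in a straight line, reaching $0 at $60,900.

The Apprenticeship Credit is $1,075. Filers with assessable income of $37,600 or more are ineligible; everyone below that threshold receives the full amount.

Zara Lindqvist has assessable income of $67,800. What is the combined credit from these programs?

$3,875

Property Tax Rebate: $67,800 is at or below the $83,200 threshold, so the full $3,875 applies.
Tuition Credit: income exceeds $8,800 by $59,000 → 148 increments × $45 = $6,660 ≥ base, so the credit is $0.
Veteran's Credit: $67,800 is at or above $60,900, so the credit is $0.
Apprenticeship Credit: $67,800 meets or exceeds the $37,600 cutoff, so the credit is $0.
Total: $3,875 + $0 + $0 + $0 = $3,875.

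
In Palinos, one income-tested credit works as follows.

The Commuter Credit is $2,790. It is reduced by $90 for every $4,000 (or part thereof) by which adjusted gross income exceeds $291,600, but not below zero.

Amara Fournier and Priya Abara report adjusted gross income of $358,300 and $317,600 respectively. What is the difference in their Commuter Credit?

$900

Amara ($358,300): Commuter Credit: income exceeds $291,600 by $66,700, which is 17 full-or-partial $4,000 increments; reduction = 17 × $90 = $1,530, leaving $1,260.
Priya ($317,600): Commuter Credit: income exceeds $291,600 by $26,000, which is 7 full-or-partial $4,000 increments; reduction = 7 × $90 = $630, leaving $2,160.
Difference: |$1,260 − $2,160| = $900.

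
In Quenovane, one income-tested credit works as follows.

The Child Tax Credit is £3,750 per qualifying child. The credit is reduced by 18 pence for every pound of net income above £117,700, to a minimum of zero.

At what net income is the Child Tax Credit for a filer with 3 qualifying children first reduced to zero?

£180,200

Full credit = 3 × £3,750 = £11,250.
The credit falls by 18% of each pound above £117,700, so it reaches zero when the excess is £11,250 / 18% = £62,500: income = £117,700 + £62,500 = £180,200.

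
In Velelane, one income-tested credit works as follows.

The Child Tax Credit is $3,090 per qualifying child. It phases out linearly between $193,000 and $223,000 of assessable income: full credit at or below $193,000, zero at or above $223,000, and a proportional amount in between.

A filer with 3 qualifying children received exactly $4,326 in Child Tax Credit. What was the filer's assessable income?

Full credit = 3 × $3,090 = $9,270.
$4,326 is 4,326/9,270 of the full $9,270, so 4,944/9,270 of the $30,000 range has been used: income = $193,000 + $30,000 × 4,944/9,270 = $209,000.

$209,000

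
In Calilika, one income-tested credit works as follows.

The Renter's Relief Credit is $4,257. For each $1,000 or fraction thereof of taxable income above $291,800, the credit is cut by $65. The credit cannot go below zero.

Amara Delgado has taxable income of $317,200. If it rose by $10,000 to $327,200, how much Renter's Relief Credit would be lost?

At $317,200 — income exceeds $291,800 by $25,400, which is 26 full-or-partial $1,000 increments; reduction = 26 × $65 = $1,690, leaving $2,567.
At $327,200 — income exceeds $291,800 by $35,400, which is 36 full-or-partial $1,000 increments; reduction = 36 × $65 = $2,340, leaving $1,917.
Lost: $2,567 − $1,917 = $650.

$650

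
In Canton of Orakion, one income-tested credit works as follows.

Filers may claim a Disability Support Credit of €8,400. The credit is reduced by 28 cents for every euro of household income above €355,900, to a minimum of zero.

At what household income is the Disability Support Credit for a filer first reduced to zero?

€385,900

The credit falls by 28% of each euro above €355,900, so it reaches zero when the excess is €8,400 / 28% = €30,000: income = €355,900 + €30,000 = €385,900.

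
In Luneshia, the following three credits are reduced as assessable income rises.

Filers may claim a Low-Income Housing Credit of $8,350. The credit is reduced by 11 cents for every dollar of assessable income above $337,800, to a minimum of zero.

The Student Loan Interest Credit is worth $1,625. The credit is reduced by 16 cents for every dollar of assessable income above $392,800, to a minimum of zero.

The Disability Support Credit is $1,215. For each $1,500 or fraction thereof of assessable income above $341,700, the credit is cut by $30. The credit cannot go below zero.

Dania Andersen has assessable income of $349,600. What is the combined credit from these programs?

$9,712

Low-Income Housing Credit: 11% of the $11,800 excess over $337,800 is $1,298; credit = $8,350 − $1,298 = $7,052.
Student Loan Interest Credit: $349,600 is at or below the $392,800 threshold, so the full $1,625 applies.
Disability Support Credit: income exceeds $341,700 by $7,900, which is 6 full-or-partial $1,500 increments; reduction = 6 × $30 = $180, leaving $1,035.
Total: $7,052 + $1,625 + $1,035 = $9,712.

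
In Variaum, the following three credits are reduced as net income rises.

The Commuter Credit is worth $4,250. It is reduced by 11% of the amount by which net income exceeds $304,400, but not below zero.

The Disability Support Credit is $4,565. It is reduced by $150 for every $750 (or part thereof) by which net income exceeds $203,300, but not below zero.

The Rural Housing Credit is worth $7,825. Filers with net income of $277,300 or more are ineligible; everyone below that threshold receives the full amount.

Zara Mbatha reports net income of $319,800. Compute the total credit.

Commuter Credit: 11% of the $15,400 excess over $304,400 is $1,694; credit = $4,250 − $1,694 = $2,556.
Disability Support Credit: income exceeds $203,300 by $116,500 → 156 increments × $150 = $23,400 ≥ base, so the credit is $0.
Rural Housing Credit: $319,800 meets or exceeds the $277,300 cutoff, so the credit is $0.
Total: $2,556 + $0 + $0 = $2,556.

$2,556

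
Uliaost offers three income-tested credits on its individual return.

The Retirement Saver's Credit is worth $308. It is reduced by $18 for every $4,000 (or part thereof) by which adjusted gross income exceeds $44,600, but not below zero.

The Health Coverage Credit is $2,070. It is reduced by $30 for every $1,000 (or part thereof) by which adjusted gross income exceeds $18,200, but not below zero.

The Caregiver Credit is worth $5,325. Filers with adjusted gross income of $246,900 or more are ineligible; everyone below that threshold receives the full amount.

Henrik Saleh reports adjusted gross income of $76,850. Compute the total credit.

$5,771

Retirement Saver's Credit: income exceeds $44,600 by $32,250, which is 9 full-or-partial $4,000 increments; reduction = 9 × $18 = $162, leaving $146.
Health Coverage Credit: income exceeds $18,200 by $58,650, which is 59 full-or-partial $1,000 increments; reduction = 59 × $30 = $1,770, leaving $300.
Caregiver Credit: $76,850 is below the $246,900 cutoff, so the full $5,325 applies.
Total: $146 + $300 + $5,325 = $5,771.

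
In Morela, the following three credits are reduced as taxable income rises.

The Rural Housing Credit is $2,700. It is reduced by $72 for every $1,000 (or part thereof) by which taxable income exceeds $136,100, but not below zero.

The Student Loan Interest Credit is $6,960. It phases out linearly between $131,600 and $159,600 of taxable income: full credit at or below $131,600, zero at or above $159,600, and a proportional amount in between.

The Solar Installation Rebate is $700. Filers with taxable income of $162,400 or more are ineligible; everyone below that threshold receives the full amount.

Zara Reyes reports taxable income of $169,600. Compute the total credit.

$252

Rural Housing Credit: income exceeds $136,100 by $33,500, which is 34 full-or-partial $1,000 increments; reduction = 34 × $72 = $2,448, leaving $252.
Student Loan Interest Credit: $169,600 is at or above $159,600, so the credit is $0.
Solar Installation Rebate: $169,600 meets or exceeds the $162,400 cutoff, so the credit is $0.
Total: $252 + $0 + $0 = $252.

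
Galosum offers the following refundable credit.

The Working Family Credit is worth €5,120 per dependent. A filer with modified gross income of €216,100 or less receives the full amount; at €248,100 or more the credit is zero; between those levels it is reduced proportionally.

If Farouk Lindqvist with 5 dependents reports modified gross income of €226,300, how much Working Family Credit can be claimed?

€17,440

Working Family Credit: base = 5 × €5,120 = €25,600. €226,300 is €10,200 into a €32,000 phase-out range, leaving 21,800/32,000 of the credit: €25,600 × 21,800/32,000 = €17,440.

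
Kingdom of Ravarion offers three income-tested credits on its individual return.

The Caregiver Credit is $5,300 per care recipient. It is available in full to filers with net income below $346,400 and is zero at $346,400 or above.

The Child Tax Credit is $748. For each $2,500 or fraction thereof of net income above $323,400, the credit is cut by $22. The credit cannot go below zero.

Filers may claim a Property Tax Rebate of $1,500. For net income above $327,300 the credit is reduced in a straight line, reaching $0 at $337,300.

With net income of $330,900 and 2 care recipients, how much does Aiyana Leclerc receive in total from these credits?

$12,242

Caregiver Credit: base = 2 × $5,300 = $10,600. $330,900 is below the $346,400 cutoff, so the full $10,600 applies.
Child Tax Credit: income exceeds $323,400 by $7,500, which is 3 full-or-partial $2,500 increments; reduction = 3 × $22 = $66, leaving $682.
Property Tax Rebate: $330,900 is $3,600 into a $10,000 phase-out range, leaving 6,400/10,000 of the credit: $1,500 × 6,400/10,000 = $960.
Total: $10,600 + $682 + $960 = $12,242.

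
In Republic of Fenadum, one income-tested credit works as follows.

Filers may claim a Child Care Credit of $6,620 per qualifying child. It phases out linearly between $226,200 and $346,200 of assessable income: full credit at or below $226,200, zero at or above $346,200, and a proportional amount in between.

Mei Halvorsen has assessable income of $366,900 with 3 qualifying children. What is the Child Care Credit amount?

$0

Child Care Credit: base = 3 × $6,620 = $19,860. $366,900 is at or above $346,200, so the credit is $0.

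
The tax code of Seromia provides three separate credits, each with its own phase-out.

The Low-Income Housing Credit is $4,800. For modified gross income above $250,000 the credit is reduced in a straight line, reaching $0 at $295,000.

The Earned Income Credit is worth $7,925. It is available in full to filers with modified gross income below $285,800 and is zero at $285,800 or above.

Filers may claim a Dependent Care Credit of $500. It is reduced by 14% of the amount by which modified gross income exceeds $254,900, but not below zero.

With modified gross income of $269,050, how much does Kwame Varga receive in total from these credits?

Low-Income Housing Credit: $269,050 is $19,050 into a $45,000 phase-out range, leaving 25,950/45,000 of the credit: $4,800 × 25,950/45,000 = $2,768.
Earned Income Credit: $269,050 is below the $285,800 cutoff, so the full $7,925 applies.
Dependent Care Credit: 14% of the $14,150 excess over $254,900 is $1,981 ≥ base, so the credit is $0.
Total: $2,768 + $7,925 + $0 = $10,693.

$10,693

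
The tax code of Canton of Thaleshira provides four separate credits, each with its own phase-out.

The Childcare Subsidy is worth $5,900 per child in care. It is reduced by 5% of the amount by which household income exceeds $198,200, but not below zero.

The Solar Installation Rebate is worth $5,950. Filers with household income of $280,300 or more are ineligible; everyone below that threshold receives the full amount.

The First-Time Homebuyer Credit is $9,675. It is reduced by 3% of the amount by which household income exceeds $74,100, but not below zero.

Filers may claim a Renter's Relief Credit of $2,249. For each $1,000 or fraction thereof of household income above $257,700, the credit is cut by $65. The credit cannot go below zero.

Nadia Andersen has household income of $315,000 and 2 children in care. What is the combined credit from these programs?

Childcare Subsidy: base = 2 × $5,900 = $11,800. 5% of the $116,800 excess over $198,200 is $5,840; credit = $11,800 − $5,840 = $5,960.
Solar Installation Rebate: $315,000 meets or exceeds the $280,300 cutoff, so the credit is $0.
First-Time Homebuyer Credit: 3% of the $240,900 excess over $74,100 is $7,227; credit = $9,675 − $7,227 = $2,448.
Renter's Relief Credit: income exceeds $257,700 by $57,300 → 58 increments × $65 = $3,770 ≥ base, so the credit is $0.
Total: $5,960 + $0 + $2,448 + $0 = $8,408.

$8,408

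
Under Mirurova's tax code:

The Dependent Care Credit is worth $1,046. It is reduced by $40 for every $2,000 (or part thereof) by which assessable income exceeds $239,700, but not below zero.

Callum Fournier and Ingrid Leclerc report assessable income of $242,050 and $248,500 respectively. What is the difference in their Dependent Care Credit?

$120

Callum ($242,050): Dependent Care Credit: income exceeds $239,700 by $2,350, which is 2 full-or-partial $2,000 increments; reduction = 2 × $40 = $80, leaving $966.
Ingrid ($248,500): Dependent Care Credit: income exceeds $239,700 by $8,800, which is 5 full-or-partial $2,000 increments; reduction = 5 × $40 = $200, leaving $846.
Difference: |$966 − $846| = $120.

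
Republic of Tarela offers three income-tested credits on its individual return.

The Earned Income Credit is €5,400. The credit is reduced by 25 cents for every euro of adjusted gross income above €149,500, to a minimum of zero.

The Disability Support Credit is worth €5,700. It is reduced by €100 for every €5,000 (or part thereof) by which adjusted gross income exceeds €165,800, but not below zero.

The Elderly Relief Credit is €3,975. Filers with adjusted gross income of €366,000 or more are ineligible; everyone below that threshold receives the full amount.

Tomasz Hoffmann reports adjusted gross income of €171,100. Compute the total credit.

€9,475

Earned Income Credit: 25% of the €21,600 excess over €149,500 is €5,400 ≥ base, so the credit is €0.
Disability Support Credit: income exceeds €165,800 by €5,300, which is 2 full-or-partial €5,000 increments; reduction = 2 × €100 = €200, leaving €5,500.
Elderly Relief Credit: €171,100 is below the €366,000 cutoff, so the full €3,975 applies.
Total: €0 + €5,500 + €3,975 = €9,475.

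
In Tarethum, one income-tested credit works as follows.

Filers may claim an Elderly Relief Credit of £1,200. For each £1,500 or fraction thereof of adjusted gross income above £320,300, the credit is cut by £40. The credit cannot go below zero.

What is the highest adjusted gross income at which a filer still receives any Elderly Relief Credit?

£363,800

After 29 increments the reduction is 29 × £40 = £1,160, leaving £40; one more increment wipes it out. Increment 29 ends at excess 29 × £1,500 = £43,500, so the highest qualifying income is £320,300 + £43,500 = £363,800.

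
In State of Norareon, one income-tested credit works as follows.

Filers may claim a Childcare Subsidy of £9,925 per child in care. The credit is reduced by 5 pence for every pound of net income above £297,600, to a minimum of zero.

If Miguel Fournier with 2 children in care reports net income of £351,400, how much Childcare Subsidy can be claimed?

Childcare Subsidy: base = 2 × £9,925 = £19,850. 5% of the £53,800 excess over £297,600 is £2,690; credit = £19,850 − £2,690 = £17,160.

£17,160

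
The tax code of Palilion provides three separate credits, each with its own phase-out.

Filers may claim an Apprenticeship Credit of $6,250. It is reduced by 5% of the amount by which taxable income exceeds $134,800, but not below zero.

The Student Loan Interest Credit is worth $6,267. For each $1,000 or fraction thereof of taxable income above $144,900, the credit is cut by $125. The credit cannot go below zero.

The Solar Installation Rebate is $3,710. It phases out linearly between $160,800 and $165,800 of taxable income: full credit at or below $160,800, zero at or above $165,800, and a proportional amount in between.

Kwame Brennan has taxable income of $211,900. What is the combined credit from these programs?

Apprenticeship Credit: 5% of the $77,100 excess over $134,800 is $3,855; credit = $6,250 − $3,855 = $2,395.
Student Loan Interest Credit: income exceeds $144,900 by $67,000 → 67 increments × $125 = $8,375 ≥ base, so the credit is $0.
Solar Installation Rebate: $211,900 is at or above $165,800, so the credit is $0.
Total: $2,395 + $0 + $0 = $2,395.

$2,395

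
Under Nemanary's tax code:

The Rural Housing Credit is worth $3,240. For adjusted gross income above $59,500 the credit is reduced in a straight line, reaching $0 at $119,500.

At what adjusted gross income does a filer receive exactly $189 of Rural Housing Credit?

$189 is 189/3,240 of the full $3,240, so 3,051/3,240 of the $60,000 range has been used: income = $59,500 + $60,000 × 3,051/3,240 = $116,000.

$116,000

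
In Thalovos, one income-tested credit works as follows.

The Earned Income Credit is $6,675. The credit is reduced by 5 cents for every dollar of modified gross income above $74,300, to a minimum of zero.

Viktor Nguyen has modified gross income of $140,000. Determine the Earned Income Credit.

$3,390

Earned Income Credit: 5% of the $65,700 excess over $74,300 is $3,285; credit = $6,675 − $3,285 = $3,390.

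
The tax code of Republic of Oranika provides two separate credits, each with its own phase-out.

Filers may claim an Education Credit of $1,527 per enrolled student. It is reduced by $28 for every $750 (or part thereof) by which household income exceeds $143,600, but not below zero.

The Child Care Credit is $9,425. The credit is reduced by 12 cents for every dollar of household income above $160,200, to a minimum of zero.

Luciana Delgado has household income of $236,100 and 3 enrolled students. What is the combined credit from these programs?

Education Credit: base = 3 × $1,527 = $4,581. income exceeds $143,600 by $92,500, which is 124 full-or-partial $750 increments; reduction = 124 × $28 = $3,472, leaving $1,109.
Child Care Credit: 12% of the $75,900 excess over $160,200 is $9,108; credit = $9,425 − $9,108 = $317.
Total: $1,109 + $317 = $1,426.

$1,426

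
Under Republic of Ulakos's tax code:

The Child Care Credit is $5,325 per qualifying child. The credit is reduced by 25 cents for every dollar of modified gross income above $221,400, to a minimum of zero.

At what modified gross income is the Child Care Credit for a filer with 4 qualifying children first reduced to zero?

Full credit = 4 × $5,325 = $21,300.
The credit falls by 25% of each dollar above $221,400, so it reaches zero when the excess is $21,300 / 25% = $85,200: income = $221,400 + $85,200 = $306,600.

$306,600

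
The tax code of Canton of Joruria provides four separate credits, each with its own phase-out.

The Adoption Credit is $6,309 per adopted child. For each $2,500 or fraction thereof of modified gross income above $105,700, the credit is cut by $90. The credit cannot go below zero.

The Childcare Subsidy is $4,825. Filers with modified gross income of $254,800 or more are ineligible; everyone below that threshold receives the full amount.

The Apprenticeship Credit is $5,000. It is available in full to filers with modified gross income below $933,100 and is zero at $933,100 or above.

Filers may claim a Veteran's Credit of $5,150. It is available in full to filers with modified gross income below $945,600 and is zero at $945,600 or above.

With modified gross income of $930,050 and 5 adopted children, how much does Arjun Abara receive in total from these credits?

$11,995

Adoption Credit: base = 5 × $6,309 = $31,545. income exceeds $105,700 by $824,350, which is 330 full-or-partial $2,500 increments; reduction = 330 × $90 = $29,700, leaving $1,845.
Childcare Subsidy: $930,050 meets or exceeds the $254,800 cutoff, so the credit is $0.
Apprenticeship Credit: $930,050 is below the $933,100 cutoff, so the full $5,000 applies.
Veteran's Credit: $930,050 is below the $945,600 cutoff, so the full $5,150 applies.
Total: $1,845 + $0 + $5,000 + $5,150 = $11,995.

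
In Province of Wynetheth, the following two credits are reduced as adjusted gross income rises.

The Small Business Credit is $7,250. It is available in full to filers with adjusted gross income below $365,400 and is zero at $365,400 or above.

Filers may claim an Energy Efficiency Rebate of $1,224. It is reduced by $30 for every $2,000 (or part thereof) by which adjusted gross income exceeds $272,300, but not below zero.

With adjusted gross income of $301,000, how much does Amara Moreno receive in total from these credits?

$8,024

Small Business Credit: $301,000 is below the $365,400 cutoff, so the full $7,250 applies.
Energy Efficiency Rebate: income exceeds $272,300 by $28,700, which is 15 full-or-partial $2,000 increments; reduction = 15 × $30 = $450, leaving $774.
Total: $7,250 + $774 = $8,024.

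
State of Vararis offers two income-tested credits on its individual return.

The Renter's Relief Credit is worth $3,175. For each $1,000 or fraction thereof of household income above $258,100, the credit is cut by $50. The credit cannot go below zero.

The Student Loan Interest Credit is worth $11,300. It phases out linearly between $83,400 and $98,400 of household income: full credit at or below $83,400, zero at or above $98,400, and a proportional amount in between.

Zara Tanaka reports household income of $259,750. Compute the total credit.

$3,075

Renter's Relief Credit: income exceeds $258,100 by $1,650, which is 2 full-or-partial $1,000 increments; reduction = 2 × $50 = $100, leaving $3,075.
Student Loan Interest Credit: $259,750 is at or above $98,400, so the credit is $0.
Total: $3,075 + $0 = $3,075.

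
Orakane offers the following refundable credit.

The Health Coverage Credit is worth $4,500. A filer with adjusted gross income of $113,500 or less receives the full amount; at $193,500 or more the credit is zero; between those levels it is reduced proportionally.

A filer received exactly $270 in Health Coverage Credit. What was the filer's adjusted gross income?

$270 is 270/4,500 of the full $4,500, so 4,230/4,500 of the $80,000 range has been used: income = $113,500 + $80,000 × 4,230/4,500 = $188,700.

$188,700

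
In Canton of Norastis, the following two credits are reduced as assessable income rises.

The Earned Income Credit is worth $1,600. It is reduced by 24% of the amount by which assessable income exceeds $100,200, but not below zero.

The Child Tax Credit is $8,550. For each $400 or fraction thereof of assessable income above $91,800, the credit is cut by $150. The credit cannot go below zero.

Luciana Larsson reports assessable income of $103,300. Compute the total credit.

Earned Income Credit: 24% of the $3,100 excess over $100,200 is $744; credit = $1,600 − $744 = $856.
Child Tax Credit: income exceeds $91,800 by $11,500, which is 29 full-or-partial $400 increments; reduction = 29 × $150 = $4,350, leaving $4,200.
Total: $856 + $4,200 = $5,056.

$5,056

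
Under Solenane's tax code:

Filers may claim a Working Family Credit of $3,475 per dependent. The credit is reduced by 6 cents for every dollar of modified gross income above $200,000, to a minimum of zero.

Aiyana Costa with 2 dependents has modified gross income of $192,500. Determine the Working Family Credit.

Working Family Credit: base = 2 × $3,475 = $6,950. $192,500 is at or below the $200,000 threshold, so the full $6,950 applies.

$6,950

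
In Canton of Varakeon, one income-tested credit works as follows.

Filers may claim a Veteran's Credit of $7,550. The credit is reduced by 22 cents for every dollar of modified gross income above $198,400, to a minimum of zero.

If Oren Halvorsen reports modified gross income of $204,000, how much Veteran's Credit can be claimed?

Veteran's Credit: 22% of the $5,600 excess over $198,400 is $1,232; credit = $7,550 − $1,232 = $6,318.

$6,318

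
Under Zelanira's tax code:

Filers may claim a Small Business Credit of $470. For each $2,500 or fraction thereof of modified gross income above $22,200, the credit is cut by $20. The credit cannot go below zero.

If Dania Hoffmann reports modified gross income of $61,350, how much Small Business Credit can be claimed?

$150

Small Business Credit: income exceeds $22,200 by $39,150, which is 16 full-or-partial $2,500 increments; reduction = 16 × $20 = $320, leaving $150.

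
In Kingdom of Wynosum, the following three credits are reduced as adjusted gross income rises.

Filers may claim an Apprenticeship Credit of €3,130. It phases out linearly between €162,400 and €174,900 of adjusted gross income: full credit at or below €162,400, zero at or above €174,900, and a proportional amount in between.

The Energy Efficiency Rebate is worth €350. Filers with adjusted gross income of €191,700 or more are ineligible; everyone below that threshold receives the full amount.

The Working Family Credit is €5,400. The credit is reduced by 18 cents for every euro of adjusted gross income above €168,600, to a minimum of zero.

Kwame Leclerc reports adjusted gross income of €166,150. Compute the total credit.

€7,941

Apprenticeship Credit: €166,150 is €3,750 into a €12,500 phase-out range, leaving 8,750/12,500 of the credit: €3,130 × 8,750/12,500 = €2,191.
Energy Efficiency Rebate: €166,150 is below the €191,700 cutoff, so the full €350 applies.
Working Family Credit: €166,150 is at or below the €168,600 threshold, so the full €5,400 applies.
Total: €2,191 + €350 + €5,400 = €7,941.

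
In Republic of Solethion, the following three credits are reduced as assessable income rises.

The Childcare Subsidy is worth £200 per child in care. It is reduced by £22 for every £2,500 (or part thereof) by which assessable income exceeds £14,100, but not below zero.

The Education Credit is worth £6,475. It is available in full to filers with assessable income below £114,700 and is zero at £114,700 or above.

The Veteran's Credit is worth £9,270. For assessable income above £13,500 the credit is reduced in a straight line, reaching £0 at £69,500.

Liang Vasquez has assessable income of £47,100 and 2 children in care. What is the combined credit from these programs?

£10,275

Childcare Subsidy: base = 2 × £200 = £400. income exceeds £14,100 by £33,000, which is 14 full-or-partial £2,500 increments; reduction = 14 × £22 = £308, leaving £92.
Education Credit: £47,100 is below the £114,700 cutoff, so the full £6,475 applies.
Veteran's Credit: £47,100 is £33,600 into a £56,000 phase-out range, leaving 22,400/56,000 of the credit: £9,270 × 22,400/56,000 = £3,708.
Total: £92 + £6,475 + £3,708 = £10,275.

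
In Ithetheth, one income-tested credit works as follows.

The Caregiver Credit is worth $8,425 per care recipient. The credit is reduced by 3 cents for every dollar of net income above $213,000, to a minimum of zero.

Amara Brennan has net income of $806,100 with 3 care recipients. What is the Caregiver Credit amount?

Caregiver Credit: base = 3 × $8,425 = $25,275. 3% of the $593,100 excess over $213,000 is $17,793; credit = $25,275 − $17,793 = $7,482.

$7,482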